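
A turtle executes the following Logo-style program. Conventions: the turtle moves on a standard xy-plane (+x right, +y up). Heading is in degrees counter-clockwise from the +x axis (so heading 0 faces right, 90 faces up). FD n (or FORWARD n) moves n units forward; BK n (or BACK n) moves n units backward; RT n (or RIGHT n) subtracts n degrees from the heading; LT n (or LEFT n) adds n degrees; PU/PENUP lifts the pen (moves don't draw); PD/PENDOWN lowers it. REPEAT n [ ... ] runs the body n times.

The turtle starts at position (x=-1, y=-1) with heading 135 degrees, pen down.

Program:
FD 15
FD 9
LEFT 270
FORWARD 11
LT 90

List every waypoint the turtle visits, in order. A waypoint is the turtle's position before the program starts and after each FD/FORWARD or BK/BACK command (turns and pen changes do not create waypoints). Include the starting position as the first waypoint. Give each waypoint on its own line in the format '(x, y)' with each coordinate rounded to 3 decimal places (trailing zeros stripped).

Answer: (-1, -1)
(-11.607, 9.607)
(-17.971, 15.971)
(-10.192, 23.749)

Derivation:
Executing turtle program step by step:
Start: pos=(-1,-1), heading=135, pen down
FD 15: (-1,-1) -> (-11.607,9.607) [heading=135, draw]
FD 9: (-11.607,9.607) -> (-17.971,15.971) [heading=135, draw]
LT 270: heading 135 -> 45
FD 11: (-17.971,15.971) -> (-10.192,23.749) [heading=45, draw]
LT 90: heading 45 -> 135
Final: pos=(-10.192,23.749), heading=135, 3 segment(s) drawn
Waypoints (4 total):
(-1, -1)
(-11.607, 9.607)
(-17.971, 15.971)
(-10.192, 23.749)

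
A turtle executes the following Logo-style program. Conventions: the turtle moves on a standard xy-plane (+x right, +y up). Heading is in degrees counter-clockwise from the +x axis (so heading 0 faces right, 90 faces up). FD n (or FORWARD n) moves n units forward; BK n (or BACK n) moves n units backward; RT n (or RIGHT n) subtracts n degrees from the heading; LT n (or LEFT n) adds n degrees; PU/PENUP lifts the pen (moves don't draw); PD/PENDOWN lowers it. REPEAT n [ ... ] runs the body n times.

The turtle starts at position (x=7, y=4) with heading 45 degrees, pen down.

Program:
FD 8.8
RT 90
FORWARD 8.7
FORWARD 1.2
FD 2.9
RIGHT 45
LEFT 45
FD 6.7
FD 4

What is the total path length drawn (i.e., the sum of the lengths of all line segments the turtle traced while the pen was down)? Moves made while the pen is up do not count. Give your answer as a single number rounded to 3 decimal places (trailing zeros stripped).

Answer: 32.3

Derivation:
Executing turtle program step by step:
Start: pos=(7,4), heading=45, pen down
FD 8.8: (7,4) -> (13.223,10.223) [heading=45, draw]
RT 90: heading 45 -> 315
FD 8.7: (13.223,10.223) -> (19.374,4.071) [heading=315, draw]
FD 1.2: (19.374,4.071) -> (20.223,3.222) [heading=315, draw]
FD 2.9: (20.223,3.222) -> (22.274,1.172) [heading=315, draw]
RT 45: heading 315 -> 270
LT 45: heading 270 -> 315
FD 6.7: (22.274,1.172) -> (27.011,-3.566) [heading=315, draw]
FD 4: (27.011,-3.566) -> (29.84,-6.394) [heading=315, draw]
Final: pos=(29.84,-6.394), heading=315, 6 segment(s) drawn

Segment lengths:
  seg 1: (7,4) -> (13.223,10.223), length = 8.8
  seg 2: (13.223,10.223) -> (19.374,4.071), length = 8.7
  seg 3: (19.374,4.071) -> (20.223,3.222), length = 1.2
  seg 4: (20.223,3.222) -> (22.274,1.172), length = 2.9
  seg 5: (22.274,1.172) -> (27.011,-3.566), length = 6.7
  seg 6: (27.011,-3.566) -> (29.84,-6.394), length = 4
Total = 32.3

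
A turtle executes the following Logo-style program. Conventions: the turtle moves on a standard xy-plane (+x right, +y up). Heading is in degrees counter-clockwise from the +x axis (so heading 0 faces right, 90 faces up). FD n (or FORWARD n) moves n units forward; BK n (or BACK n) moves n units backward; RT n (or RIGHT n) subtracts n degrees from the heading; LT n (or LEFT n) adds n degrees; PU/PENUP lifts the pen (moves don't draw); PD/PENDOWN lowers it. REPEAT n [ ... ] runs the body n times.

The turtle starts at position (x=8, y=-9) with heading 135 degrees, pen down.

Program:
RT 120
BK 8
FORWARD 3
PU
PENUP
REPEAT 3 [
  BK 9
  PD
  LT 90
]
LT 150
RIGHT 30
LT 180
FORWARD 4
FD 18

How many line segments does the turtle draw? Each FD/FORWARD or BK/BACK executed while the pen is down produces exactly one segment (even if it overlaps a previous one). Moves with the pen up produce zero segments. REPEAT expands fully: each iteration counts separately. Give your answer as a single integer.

Answer: 6

Derivation:
Executing turtle program step by step:
Start: pos=(8,-9), heading=135, pen down
RT 120: heading 135 -> 15
BK 8: (8,-9) -> (0.273,-11.071) [heading=15, draw]
FD 3: (0.273,-11.071) -> (3.17,-10.294) [heading=15, draw]
PU: pen up
PU: pen up
REPEAT 3 [
  -- iteration 1/3 --
  BK 9: (3.17,-10.294) -> (-5.523,-12.623) [heading=15, move]
  PD: pen down
  LT 90: heading 15 -> 105
  -- iteration 2/3 --
  BK 9: (-5.523,-12.623) -> (-3.194,-21.317) [heading=105, draw]
  PD: pen down
  LT 90: heading 105 -> 195
  -- iteration 3/3 --
  BK 9: (-3.194,-21.317) -> (5.5,-18.987) [heading=195, draw]
  PD: pen down
  LT 90: heading 195 -> 285
]
LT 150: heading 285 -> 75
RT 30: heading 75 -> 45
LT 180: heading 45 -> 225
FD 4: (5.5,-18.987) -> (2.671,-21.816) [heading=225, draw]
FD 18: (2.671,-21.816) -> (-10.057,-34.544) [heading=225, draw]
Final: pos=(-10.057,-34.544), heading=225, 6 segment(s) drawn
Segments drawn: 6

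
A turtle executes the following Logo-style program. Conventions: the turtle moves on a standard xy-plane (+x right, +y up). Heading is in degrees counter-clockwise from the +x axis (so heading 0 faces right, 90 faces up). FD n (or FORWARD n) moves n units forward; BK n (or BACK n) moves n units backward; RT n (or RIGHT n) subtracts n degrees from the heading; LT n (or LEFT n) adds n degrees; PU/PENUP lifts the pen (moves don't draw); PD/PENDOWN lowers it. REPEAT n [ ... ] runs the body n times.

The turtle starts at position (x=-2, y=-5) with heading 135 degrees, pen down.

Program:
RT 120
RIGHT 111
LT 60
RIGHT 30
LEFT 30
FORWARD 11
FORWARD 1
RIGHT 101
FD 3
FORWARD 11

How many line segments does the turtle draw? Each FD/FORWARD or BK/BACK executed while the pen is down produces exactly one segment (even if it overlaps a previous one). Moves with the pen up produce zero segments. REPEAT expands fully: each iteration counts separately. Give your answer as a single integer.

Executing turtle program step by step:
Start: pos=(-2,-5), heading=135, pen down
RT 120: heading 135 -> 15
RT 111: heading 15 -> 264
LT 60: heading 264 -> 324
RT 30: heading 324 -> 294
LT 30: heading 294 -> 324
FD 11: (-2,-5) -> (6.899,-11.466) [heading=324, draw]
FD 1: (6.899,-11.466) -> (7.708,-12.053) [heading=324, draw]
RT 101: heading 324 -> 223
FD 3: (7.708,-12.053) -> (5.514,-14.099) [heading=223, draw]
FD 11: (5.514,-14.099) -> (-2.531,-21.601) [heading=223, draw]
Final: pos=(-2.531,-21.601), heading=223, 4 segment(s) drawn
Segments drawn: 4

Answer: 4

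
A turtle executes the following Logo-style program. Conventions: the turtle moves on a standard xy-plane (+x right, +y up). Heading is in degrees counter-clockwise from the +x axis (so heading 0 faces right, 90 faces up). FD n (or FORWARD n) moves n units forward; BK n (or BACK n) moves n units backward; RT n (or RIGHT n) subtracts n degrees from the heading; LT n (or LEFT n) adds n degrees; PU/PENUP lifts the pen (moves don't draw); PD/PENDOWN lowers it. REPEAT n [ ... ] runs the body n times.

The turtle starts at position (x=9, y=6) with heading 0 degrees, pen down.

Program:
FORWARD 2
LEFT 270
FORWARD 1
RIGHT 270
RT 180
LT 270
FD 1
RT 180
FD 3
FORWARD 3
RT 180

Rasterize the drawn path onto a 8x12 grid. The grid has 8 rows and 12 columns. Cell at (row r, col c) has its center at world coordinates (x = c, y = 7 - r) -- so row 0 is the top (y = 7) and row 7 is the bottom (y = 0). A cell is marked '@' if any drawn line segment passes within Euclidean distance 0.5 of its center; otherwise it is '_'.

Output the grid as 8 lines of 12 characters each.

Segment 0: (9,6) -> (11,6)
Segment 1: (11,6) -> (11,5)
Segment 2: (11,5) -> (11,6)
Segment 3: (11,6) -> (11,3)
Segment 4: (11,3) -> (11,0)

Answer: ____________
_________@@@
___________@
___________@
___________@
___________@
___________@
___________@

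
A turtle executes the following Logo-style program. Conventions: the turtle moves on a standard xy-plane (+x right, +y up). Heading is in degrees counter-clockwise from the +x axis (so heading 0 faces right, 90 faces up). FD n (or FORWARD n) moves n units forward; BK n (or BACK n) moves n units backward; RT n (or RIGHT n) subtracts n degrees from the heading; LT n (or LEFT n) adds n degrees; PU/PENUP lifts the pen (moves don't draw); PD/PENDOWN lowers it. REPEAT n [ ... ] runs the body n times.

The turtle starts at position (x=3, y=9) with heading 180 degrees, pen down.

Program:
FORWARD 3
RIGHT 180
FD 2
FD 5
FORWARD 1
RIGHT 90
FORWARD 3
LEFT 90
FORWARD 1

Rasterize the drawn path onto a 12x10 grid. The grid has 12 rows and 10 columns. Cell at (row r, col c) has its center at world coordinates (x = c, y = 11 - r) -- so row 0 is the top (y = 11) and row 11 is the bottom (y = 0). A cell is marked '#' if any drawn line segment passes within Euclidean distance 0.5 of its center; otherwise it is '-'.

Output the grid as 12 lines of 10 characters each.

Answer: ----------
----------
#########-
--------#-
--------#-
--------##
----------
----------
----------
----------
----------
----------

Derivation:
Segment 0: (3,9) -> (0,9)
Segment 1: (0,9) -> (2,9)
Segment 2: (2,9) -> (7,9)
Segment 3: (7,9) -> (8,9)
Segment 4: (8,9) -> (8,6)
Segment 5: (8,6) -> (9,6)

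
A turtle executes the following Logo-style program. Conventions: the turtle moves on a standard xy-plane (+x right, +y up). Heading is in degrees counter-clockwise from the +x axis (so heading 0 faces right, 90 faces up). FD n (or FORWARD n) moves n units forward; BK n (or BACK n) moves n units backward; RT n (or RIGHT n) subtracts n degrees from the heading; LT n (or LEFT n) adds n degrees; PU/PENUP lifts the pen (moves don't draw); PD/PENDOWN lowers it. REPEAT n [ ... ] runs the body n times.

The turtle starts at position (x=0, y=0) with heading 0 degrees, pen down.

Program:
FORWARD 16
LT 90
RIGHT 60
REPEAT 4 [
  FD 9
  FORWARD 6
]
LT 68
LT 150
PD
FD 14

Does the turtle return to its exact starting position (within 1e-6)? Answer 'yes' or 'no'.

Answer: no

Derivation:
Executing turtle program step by step:
Start: pos=(0,0), heading=0, pen down
FD 16: (0,0) -> (16,0) [heading=0, draw]
LT 90: heading 0 -> 90
RT 60: heading 90 -> 30
REPEAT 4 [
  -- iteration 1/4 --
  FD 9: (16,0) -> (23.794,4.5) [heading=30, draw]
  FD 6: (23.794,4.5) -> (28.99,7.5) [heading=30, draw]
  -- iteration 2/4 --
  FD 9: (28.99,7.5) -> (36.785,12) [heading=30, draw]
  FD 6: (36.785,12) -> (41.981,15) [heading=30, draw]
  -- iteration 3/4 --
  FD 9: (41.981,15) -> (49.775,19.5) [heading=30, draw]
  FD 6: (49.775,19.5) -> (54.971,22.5) [heading=30, draw]
  -- iteration 4/4 --
  FD 9: (54.971,22.5) -> (62.765,27) [heading=30, draw]
  FD 6: (62.765,27) -> (67.962,30) [heading=30, draw]
]
LT 68: heading 30 -> 98
LT 150: heading 98 -> 248
PD: pen down
FD 14: (67.962,30) -> (62.717,17.019) [heading=248, draw]
Final: pos=(62.717,17.019), heading=248, 10 segment(s) drawn

Start position: (0, 0)
Final position: (62.717, 17.019)
Distance = 64.985; >= 1e-6 -> NOT closed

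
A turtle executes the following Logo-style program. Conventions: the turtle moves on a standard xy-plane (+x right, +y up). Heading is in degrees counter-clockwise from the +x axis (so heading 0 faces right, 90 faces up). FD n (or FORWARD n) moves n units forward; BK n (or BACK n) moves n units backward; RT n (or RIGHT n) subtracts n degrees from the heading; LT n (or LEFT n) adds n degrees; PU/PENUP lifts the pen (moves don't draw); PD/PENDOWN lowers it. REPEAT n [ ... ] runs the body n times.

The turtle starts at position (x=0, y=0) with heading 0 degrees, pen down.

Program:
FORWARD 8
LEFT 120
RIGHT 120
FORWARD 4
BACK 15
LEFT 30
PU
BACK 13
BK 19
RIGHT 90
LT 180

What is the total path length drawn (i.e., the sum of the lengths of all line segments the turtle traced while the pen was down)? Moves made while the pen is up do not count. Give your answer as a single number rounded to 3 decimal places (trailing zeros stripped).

Answer: 27

Derivation:
Executing turtle program step by step:
Start: pos=(0,0), heading=0, pen down
FD 8: (0,0) -> (8,0) [heading=0, draw]
LT 120: heading 0 -> 120
RT 120: heading 120 -> 0
FD 4: (8,0) -> (12,0) [heading=0, draw]
BK 15: (12,0) -> (-3,0) [heading=0, draw]
LT 30: heading 0 -> 30
PU: pen up
BK 13: (-3,0) -> (-14.258,-6.5) [heading=30, move]
BK 19: (-14.258,-6.5) -> (-30.713,-16) [heading=30, move]
RT 90: heading 30 -> 300
LT 180: heading 300 -> 120
Final: pos=(-30.713,-16), heading=120, 3 segment(s) drawn

Segment lengths:
  seg 1: (0,0) -> (8,0), length = 8
  seg 2: (8,0) -> (12,0), length = 4
  seg 3: (12,0) -> (-3,0), length = 15
Total = 27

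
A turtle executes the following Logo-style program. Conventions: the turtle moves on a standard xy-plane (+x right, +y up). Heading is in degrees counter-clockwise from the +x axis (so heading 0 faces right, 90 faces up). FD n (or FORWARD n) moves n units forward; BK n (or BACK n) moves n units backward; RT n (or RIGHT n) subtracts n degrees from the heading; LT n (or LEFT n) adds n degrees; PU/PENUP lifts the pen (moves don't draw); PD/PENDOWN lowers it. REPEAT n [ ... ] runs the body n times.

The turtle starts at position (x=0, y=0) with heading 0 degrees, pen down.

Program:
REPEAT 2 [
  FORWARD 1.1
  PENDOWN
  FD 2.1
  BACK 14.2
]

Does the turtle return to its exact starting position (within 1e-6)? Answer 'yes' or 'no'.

Executing turtle program step by step:
Start: pos=(0,0), heading=0, pen down
REPEAT 2 [
  -- iteration 1/2 --
  FD 1.1: (0,0) -> (1.1,0) [heading=0, draw]
  PD: pen down
  FD 2.1: (1.1,0) -> (3.2,0) [heading=0, draw]
  BK 14.2: (3.2,0) -> (-11,0) [heading=0, draw]
  -- iteration 2/2 --
  FD 1.1: (-11,0) -> (-9.9,0) [heading=0, draw]
  PD: pen down
  FD 2.1: (-9.9,0) -> (-7.8,0) [heading=0, draw]
  BK 14.2: (-7.8,0) -> (-22,0) [heading=0, draw]
]
Final: pos=(-22,0), heading=0, 6 segment(s) drawn

Start position: (0, 0)
Final position: (-22, 0)
Distance = 22; >= 1e-6 -> NOT closed

Answer: no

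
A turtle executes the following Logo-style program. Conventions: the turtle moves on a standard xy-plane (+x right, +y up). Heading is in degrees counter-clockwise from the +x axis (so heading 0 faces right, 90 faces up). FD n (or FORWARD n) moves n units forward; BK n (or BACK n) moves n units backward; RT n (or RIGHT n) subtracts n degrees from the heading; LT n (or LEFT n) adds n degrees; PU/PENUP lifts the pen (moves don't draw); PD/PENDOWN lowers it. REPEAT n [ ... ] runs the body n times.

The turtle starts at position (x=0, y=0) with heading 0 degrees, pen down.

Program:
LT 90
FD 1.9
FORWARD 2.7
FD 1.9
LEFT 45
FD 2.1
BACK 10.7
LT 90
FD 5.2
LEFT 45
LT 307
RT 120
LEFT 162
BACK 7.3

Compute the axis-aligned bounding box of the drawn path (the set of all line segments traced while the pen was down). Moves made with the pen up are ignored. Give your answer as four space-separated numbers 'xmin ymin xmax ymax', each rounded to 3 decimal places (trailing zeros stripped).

Executing turtle program step by step:
Start: pos=(0,0), heading=0, pen down
LT 90: heading 0 -> 90
FD 1.9: (0,0) -> (0,1.9) [heading=90, draw]
FD 2.7: (0,1.9) -> (0,4.6) [heading=90, draw]
FD 1.9: (0,4.6) -> (0,6.5) [heading=90, draw]
LT 45: heading 90 -> 135
FD 2.1: (0,6.5) -> (-1.485,7.985) [heading=135, draw]
BK 10.7: (-1.485,7.985) -> (6.081,0.419) [heading=135, draw]
LT 90: heading 135 -> 225
FD 5.2: (6.081,0.419) -> (2.404,-3.258) [heading=225, draw]
LT 45: heading 225 -> 270
LT 307: heading 270 -> 217
RT 120: heading 217 -> 97
LT 162: heading 97 -> 259
BK 7.3: (2.404,-3.258) -> (3.797,3.908) [heading=259, draw]
Final: pos=(3.797,3.908), heading=259, 7 segment(s) drawn

Segment endpoints: x in {-1.485, 0, 0, 0, 0, 2.404, 3.797, 6.081}, y in {-3.258, 0, 0.419, 1.9, 3.908, 4.6, 6.5, 7.985}
xmin=-1.485, ymin=-3.258, xmax=6.081, ymax=7.985

Answer: -1.485 -3.258 6.081 7.985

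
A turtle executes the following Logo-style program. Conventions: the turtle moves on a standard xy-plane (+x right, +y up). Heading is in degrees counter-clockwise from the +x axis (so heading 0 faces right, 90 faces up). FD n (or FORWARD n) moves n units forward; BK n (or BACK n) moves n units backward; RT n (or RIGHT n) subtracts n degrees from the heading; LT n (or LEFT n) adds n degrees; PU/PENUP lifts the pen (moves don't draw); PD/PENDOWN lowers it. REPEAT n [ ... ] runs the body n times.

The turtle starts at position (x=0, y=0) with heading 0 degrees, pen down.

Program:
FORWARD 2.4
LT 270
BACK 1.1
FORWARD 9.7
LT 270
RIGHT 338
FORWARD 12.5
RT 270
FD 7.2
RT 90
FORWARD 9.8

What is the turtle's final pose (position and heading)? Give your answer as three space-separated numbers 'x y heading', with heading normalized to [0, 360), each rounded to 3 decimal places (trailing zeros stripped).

Executing turtle program step by step:
Start: pos=(0,0), heading=0, pen down
FD 2.4: (0,0) -> (2.4,0) [heading=0, draw]
LT 270: heading 0 -> 270
BK 1.1: (2.4,0) -> (2.4,1.1) [heading=270, draw]
FD 9.7: (2.4,1.1) -> (2.4,-8.6) [heading=270, draw]
LT 270: heading 270 -> 180
RT 338: heading 180 -> 202
FD 12.5: (2.4,-8.6) -> (-9.19,-13.283) [heading=202, draw]
RT 270: heading 202 -> 292
FD 7.2: (-9.19,-13.283) -> (-6.493,-19.958) [heading=292, draw]
RT 90: heading 292 -> 202
FD 9.8: (-6.493,-19.958) -> (-15.579,-23.629) [heading=202, draw]
Final: pos=(-15.579,-23.629), heading=202, 6 segment(s) drawn

Answer: -15.579 -23.629 202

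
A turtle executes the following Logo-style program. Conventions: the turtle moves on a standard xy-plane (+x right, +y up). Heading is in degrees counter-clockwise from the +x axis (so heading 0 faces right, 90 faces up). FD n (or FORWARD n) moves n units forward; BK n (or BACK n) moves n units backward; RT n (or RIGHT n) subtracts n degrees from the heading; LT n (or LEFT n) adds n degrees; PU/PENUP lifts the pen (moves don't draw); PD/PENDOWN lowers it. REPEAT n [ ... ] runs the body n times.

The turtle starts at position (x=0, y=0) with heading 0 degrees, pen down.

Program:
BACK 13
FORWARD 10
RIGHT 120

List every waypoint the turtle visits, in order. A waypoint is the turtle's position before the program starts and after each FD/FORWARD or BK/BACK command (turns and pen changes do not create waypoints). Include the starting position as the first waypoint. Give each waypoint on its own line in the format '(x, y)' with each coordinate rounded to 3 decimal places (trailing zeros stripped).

Executing turtle program step by step:
Start: pos=(0,0), heading=0, pen down
BK 13: (0,0) -> (-13,0) [heading=0, draw]
FD 10: (-13,0) -> (-3,0) [heading=0, draw]
RT 120: heading 0 -> 240
Final: pos=(-3,0), heading=240, 2 segment(s) drawn
Waypoints (3 total):
(0, 0)
(-13, 0)
(-3, 0)

Answer: (0, 0)
(-13, 0)
(-3, 0)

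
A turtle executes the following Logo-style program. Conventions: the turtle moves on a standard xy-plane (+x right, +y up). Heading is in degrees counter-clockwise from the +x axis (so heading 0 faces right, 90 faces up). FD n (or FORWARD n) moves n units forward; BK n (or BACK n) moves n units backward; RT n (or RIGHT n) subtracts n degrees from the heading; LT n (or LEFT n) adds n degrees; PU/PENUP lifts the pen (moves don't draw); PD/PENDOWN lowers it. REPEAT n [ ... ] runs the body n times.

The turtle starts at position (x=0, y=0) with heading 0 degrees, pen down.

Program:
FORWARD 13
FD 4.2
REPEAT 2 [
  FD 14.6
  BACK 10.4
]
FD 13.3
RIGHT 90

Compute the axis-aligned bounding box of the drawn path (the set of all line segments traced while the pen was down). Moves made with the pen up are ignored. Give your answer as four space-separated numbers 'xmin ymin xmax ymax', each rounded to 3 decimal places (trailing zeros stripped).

Executing turtle program step by step:
Start: pos=(0,0), heading=0, pen down
FD 13: (0,0) -> (13,0) [heading=0, draw]
FD 4.2: (13,0) -> (17.2,0) [heading=0, draw]
REPEAT 2 [
  -- iteration 1/2 --
  FD 14.6: (17.2,0) -> (31.8,0) [heading=0, draw]
  BK 10.4: (31.8,0) -> (21.4,0) [heading=0, draw]
  -- iteration 2/2 --
  FD 14.6: (21.4,0) -> (36,0) [heading=0, draw]
  BK 10.4: (36,0) -> (25.6,0) [heading=0, draw]
]
FD 13.3: (25.6,0) -> (38.9,0) [heading=0, draw]
RT 90: heading 0 -> 270
Final: pos=(38.9,0), heading=270, 7 segment(s) drawn

Segment endpoints: x in {0, 13, 17.2, 21.4, 25.6, 31.8, 36, 38.9}, y in {0}
xmin=0, ymin=0, xmax=38.9, ymax=0

Answer: 0 0 38.9 0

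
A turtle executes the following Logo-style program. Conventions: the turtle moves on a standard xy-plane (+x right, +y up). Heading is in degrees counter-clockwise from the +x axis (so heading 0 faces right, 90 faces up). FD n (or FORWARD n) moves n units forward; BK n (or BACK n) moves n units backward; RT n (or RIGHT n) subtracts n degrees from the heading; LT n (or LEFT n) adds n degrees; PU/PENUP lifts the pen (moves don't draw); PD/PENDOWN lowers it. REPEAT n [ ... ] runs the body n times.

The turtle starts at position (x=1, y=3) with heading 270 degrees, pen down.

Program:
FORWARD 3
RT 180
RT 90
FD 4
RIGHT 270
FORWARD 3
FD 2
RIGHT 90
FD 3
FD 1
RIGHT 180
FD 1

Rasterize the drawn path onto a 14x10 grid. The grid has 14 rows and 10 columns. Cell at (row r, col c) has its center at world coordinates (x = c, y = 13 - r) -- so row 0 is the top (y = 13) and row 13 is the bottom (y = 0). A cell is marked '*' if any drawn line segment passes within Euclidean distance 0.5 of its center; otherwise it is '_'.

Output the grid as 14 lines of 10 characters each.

Answer: __________
__________
__________
__________
__________
__________
__________
__________
_____*****
_____*____
_*___*____
_*___*____
_*___*____
_*****____

Derivation:
Segment 0: (1,3) -> (1,0)
Segment 1: (1,0) -> (5,0)
Segment 2: (5,0) -> (5,3)
Segment 3: (5,3) -> (5,5)
Segment 4: (5,5) -> (8,5)
Segment 5: (8,5) -> (9,5)
Segment 6: (9,5) -> (8,5)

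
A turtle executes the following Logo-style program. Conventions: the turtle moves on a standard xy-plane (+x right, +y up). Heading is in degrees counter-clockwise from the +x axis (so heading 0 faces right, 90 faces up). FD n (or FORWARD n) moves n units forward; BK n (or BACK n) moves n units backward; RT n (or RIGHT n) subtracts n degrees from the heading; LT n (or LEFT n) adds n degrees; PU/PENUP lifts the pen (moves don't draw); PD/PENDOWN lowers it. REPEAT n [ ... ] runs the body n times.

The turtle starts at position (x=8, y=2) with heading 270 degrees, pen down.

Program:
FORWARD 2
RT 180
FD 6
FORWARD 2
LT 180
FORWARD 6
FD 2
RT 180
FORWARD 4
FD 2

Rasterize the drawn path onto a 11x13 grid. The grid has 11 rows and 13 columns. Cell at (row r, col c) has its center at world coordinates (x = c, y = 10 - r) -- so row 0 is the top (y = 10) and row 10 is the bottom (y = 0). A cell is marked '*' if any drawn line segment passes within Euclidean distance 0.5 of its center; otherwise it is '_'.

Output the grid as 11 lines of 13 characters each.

Segment 0: (8,2) -> (8,0)
Segment 1: (8,0) -> (8,6)
Segment 2: (8,6) -> (8,8)
Segment 3: (8,8) -> (8,2)
Segment 4: (8,2) -> (8,0)
Segment 5: (8,0) -> (8,4)
Segment 6: (8,4) -> (8,6)

Answer: _____________
_____________
________*____
________*____
________*____
________*____
________*____
________*____
________*____
________*____
________*____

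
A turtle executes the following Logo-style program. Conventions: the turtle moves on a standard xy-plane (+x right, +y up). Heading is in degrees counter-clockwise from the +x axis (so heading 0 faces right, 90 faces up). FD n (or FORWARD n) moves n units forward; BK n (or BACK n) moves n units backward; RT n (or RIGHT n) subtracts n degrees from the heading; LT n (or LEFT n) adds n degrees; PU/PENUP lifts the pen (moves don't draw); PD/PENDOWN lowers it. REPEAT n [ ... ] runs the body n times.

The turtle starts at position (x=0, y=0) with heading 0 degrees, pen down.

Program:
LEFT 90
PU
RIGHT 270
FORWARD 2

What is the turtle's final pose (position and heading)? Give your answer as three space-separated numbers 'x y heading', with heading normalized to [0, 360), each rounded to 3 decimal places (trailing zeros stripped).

Executing turtle program step by step:
Start: pos=(0,0), heading=0, pen down
LT 90: heading 0 -> 90
PU: pen up
RT 270: heading 90 -> 180
FD 2: (0,0) -> (-2,0) [heading=180, move]
Final: pos=(-2,0), heading=180, 0 segment(s) drawn

Answer: -2 0 180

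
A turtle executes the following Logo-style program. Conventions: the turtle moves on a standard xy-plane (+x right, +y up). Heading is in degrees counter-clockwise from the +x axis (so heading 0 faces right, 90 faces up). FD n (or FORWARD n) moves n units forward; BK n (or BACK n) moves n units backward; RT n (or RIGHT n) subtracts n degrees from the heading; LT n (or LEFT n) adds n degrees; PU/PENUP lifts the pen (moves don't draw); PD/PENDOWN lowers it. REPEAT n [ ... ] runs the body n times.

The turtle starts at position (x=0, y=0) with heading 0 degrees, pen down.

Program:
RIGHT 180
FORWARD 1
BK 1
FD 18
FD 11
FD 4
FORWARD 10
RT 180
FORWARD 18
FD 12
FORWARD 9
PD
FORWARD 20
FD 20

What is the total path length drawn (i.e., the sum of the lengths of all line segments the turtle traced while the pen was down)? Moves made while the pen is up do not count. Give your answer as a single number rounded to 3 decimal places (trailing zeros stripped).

Answer: 124

Derivation:
Executing turtle program step by step:
Start: pos=(0,0), heading=0, pen down
RT 180: heading 0 -> 180
FD 1: (0,0) -> (-1,0) [heading=180, draw]
BK 1: (-1,0) -> (0,0) [heading=180, draw]
FD 18: (0,0) -> (-18,0) [heading=180, draw]
FD 11: (-18,0) -> (-29,0) [heading=180, draw]
FD 4: (-29,0) -> (-33,0) [heading=180, draw]
FD 10: (-33,0) -> (-43,0) [heading=180, draw]
RT 180: heading 180 -> 0
FD 18: (-43,0) -> (-25,0) [heading=0, draw]
FD 12: (-25,0) -> (-13,0) [heading=0, draw]
FD 9: (-13,0) -> (-4,0) [heading=0, draw]
PD: pen down
FD 20: (-4,0) -> (16,0) [heading=0, draw]
FD 20: (16,0) -> (36,0) [heading=0, draw]
Final: pos=(36,0), heading=0, 11 segment(s) drawn

Segment lengths:
  seg 1: (0,0) -> (-1,0), length = 1
  seg 2: (-1,0) -> (0,0), length = 1
  seg 3: (0,0) -> (-18,0), length = 18
  seg 4: (-18,0) -> (-29,0), length = 11
  seg 5: (-29,0) -> (-33,0), length = 4
  seg 6: (-33,0) -> (-43,0), length = 10
  seg 7: (-43,0) -> (-25,0), length = 18
  seg 8: (-25,0) -> (-13,0), length = 12
  seg 9: (-13,0) -> (-4,0), length = 9
  seg 10: (-4,0) -> (16,0), length = 20
  seg 11: (16,0) -> (36,0), length = 20
Total = 124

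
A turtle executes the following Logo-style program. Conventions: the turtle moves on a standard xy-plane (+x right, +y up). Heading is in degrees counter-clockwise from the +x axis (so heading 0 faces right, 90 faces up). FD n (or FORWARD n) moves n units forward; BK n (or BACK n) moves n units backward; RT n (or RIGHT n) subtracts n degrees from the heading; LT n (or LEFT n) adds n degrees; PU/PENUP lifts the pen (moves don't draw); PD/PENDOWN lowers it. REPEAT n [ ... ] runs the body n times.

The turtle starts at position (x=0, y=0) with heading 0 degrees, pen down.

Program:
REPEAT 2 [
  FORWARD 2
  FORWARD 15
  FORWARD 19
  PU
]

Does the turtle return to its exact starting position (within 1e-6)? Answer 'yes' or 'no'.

Executing turtle program step by step:
Start: pos=(0,0), heading=0, pen down
REPEAT 2 [
  -- iteration 1/2 --
  FD 2: (0,0) -> (2,0) [heading=0, draw]
  FD 15: (2,0) -> (17,0) [heading=0, draw]
  FD 19: (17,0) -> (36,0) [heading=0, draw]
  PU: pen up
  -- iteration 2/2 --
  FD 2: (36,0) -> (38,0) [heading=0, move]
  FD 15: (38,0) -> (53,0) [heading=0, move]
  FD 19: (53,0) -> (72,0) [heading=0, move]
  PU: pen up
]
Final: pos=(72,0), heading=0, 3 segment(s) drawn

Start position: (0, 0)
Final position: (72, 0)
Distance = 72; >= 1e-6 -> NOT closed

Answer: no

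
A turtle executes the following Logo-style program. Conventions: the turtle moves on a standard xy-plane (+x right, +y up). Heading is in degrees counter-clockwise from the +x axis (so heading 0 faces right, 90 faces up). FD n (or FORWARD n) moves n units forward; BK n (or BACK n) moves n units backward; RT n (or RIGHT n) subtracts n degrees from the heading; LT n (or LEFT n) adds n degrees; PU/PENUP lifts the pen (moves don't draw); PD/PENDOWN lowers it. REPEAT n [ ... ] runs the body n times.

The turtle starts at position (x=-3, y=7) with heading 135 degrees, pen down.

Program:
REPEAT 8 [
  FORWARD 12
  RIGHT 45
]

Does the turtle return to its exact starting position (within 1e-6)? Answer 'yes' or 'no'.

Answer: yes

Derivation:
Executing turtle program step by step:
Start: pos=(-3,7), heading=135, pen down
REPEAT 8 [
  -- iteration 1/8 --
  FD 12: (-3,7) -> (-11.485,15.485) [heading=135, draw]
  RT 45: heading 135 -> 90
  -- iteration 2/8 --
  FD 12: (-11.485,15.485) -> (-11.485,27.485) [heading=90, draw]
  RT 45: heading 90 -> 45
  -- iteration 3/8 --
  FD 12: (-11.485,27.485) -> (-3,35.971) [heading=45, draw]
  RT 45: heading 45 -> 0
  -- iteration 4/8 --
  FD 12: (-3,35.971) -> (9,35.971) [heading=0, draw]
  RT 45: heading 0 -> 315
  -- iteration 5/8 --
  FD 12: (9,35.971) -> (17.485,27.485) [heading=315, draw]
  RT 45: heading 315 -> 270
  -- iteration 6/8 --
  FD 12: (17.485,27.485) -> (17.485,15.485) [heading=270, draw]
  RT 45: heading 270 -> 225
  -- iteration 7/8 --
  FD 12: (17.485,15.485) -> (9,7) [heading=225, draw]
  RT 45: heading 225 -> 180
  -- iteration 8/8 --
  FD 12: (9,7) -> (-3,7) [heading=180, draw]
  RT 45: heading 180 -> 135
]
Final: pos=(-3,7), heading=135, 8 segment(s) drawn

Start position: (-3, 7)
Final position: (-3, 7)
Distance = 0; < 1e-6 -> CLOSED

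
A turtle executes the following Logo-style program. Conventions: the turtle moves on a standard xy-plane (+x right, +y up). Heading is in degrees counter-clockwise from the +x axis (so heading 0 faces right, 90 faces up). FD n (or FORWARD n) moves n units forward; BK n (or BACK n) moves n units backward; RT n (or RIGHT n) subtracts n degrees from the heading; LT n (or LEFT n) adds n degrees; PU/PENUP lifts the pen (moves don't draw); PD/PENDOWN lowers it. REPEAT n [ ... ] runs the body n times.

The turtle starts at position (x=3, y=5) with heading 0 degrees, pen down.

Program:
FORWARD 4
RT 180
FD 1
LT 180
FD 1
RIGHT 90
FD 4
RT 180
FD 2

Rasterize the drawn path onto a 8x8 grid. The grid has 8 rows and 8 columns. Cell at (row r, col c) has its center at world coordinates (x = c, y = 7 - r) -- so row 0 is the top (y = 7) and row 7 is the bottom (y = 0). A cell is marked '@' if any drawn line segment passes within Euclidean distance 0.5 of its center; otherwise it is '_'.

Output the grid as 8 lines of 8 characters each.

Segment 0: (3,5) -> (7,5)
Segment 1: (7,5) -> (6,5)
Segment 2: (6,5) -> (7,5)
Segment 3: (7,5) -> (7,1)
Segment 4: (7,1) -> (7,3)

Answer: ________
________
___@@@@@
_______@
_______@
_______@
_______@
________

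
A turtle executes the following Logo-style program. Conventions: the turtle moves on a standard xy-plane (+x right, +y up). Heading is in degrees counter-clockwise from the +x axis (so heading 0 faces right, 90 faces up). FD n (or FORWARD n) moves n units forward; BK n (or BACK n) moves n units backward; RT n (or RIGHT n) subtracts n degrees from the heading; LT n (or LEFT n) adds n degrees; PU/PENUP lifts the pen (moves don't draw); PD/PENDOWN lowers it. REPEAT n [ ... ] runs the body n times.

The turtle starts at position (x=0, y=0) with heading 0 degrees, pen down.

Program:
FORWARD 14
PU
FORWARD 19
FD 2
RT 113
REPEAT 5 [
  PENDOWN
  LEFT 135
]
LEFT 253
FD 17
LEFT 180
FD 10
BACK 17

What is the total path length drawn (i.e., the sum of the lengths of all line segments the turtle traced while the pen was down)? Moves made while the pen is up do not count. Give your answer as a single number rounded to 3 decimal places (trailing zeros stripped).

Answer: 58

Derivation:
Executing turtle program step by step:
Start: pos=(0,0), heading=0, pen down
FD 14: (0,0) -> (14,0) [heading=0, draw]
PU: pen up
FD 19: (14,0) -> (33,0) [heading=0, move]
FD 2: (33,0) -> (35,0) [heading=0, move]
RT 113: heading 0 -> 247
REPEAT 5 [
  -- iteration 1/5 --
  PD: pen down
  LT 135: heading 247 -> 22
  -- iteration 2/5 --
  PD: pen down
  LT 135: heading 22 -> 157
  -- iteration 3/5 --
  PD: pen down
  LT 135: heading 157 -> 292
  -- iteration 4/5 --
  PD: pen down
  LT 135: heading 292 -> 67
  -- iteration 5/5 --
  PD: pen down
  LT 135: heading 67 -> 202
]
LT 253: heading 202 -> 95
FD 17: (35,0) -> (33.518,16.935) [heading=95, draw]
LT 180: heading 95 -> 275
FD 10: (33.518,16.935) -> (34.39,6.973) [heading=275, draw]
BK 17: (34.39,6.973) -> (32.908,23.909) [heading=275, draw]
Final: pos=(32.908,23.909), heading=275, 4 segment(s) drawn

Segment lengths:
  seg 1: (0,0) -> (14,0), length = 14
  seg 2: (35,0) -> (33.518,16.935), length = 17
  seg 3: (33.518,16.935) -> (34.39,6.973), length = 10
  seg 4: (34.39,6.973) -> (32.908,23.909), length = 17
Total = 58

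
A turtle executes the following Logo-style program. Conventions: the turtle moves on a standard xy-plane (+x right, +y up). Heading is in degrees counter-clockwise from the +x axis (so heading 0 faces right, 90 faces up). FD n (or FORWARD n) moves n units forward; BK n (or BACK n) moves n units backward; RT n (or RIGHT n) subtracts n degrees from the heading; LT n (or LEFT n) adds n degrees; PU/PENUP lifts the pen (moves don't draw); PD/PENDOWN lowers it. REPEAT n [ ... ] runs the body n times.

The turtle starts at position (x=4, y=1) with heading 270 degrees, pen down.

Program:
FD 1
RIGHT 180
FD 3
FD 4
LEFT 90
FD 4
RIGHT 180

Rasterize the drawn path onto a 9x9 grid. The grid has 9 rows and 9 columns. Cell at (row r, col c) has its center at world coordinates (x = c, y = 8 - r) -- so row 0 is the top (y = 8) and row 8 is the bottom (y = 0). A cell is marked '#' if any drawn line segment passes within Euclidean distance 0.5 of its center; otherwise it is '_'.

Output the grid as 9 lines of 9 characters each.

Segment 0: (4,1) -> (4,0)
Segment 1: (4,0) -> (4,3)
Segment 2: (4,3) -> (4,7)
Segment 3: (4,7) -> (0,7)

Answer: _________
#####____
____#____
____#____
____#____
____#____
____#____
____#____
____#____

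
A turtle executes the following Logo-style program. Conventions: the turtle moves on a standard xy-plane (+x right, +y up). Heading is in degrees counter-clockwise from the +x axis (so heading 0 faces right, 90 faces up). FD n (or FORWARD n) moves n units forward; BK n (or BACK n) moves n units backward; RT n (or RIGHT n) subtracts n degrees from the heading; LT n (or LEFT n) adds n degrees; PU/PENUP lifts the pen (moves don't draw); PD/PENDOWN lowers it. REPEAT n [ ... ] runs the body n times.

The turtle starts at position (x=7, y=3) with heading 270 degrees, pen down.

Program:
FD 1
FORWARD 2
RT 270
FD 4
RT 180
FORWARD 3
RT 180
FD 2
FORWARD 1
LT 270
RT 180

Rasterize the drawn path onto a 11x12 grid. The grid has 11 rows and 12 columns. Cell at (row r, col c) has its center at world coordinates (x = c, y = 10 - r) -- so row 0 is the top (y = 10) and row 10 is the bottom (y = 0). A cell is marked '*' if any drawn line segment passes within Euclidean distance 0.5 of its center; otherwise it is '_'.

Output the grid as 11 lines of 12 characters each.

Answer: ____________
____________
____________
____________
____________
____________
____________
_______*____
_______*____
_______*____
_______*****

Derivation:
Segment 0: (7,3) -> (7,2)
Segment 1: (7,2) -> (7,0)
Segment 2: (7,0) -> (11,0)
Segment 3: (11,0) -> (8,-0)
Segment 4: (8,-0) -> (10,0)
Segment 5: (10,0) -> (11,0)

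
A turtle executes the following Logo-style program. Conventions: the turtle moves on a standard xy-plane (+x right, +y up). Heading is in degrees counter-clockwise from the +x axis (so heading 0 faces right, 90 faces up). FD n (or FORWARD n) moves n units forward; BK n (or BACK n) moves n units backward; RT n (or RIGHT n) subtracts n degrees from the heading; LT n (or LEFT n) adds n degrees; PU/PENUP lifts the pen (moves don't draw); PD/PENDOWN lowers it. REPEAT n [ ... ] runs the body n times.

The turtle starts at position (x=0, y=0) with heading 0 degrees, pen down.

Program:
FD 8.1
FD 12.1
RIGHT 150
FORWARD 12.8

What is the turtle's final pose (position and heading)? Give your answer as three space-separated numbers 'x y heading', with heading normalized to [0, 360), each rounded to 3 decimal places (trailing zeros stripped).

Executing turtle program step by step:
Start: pos=(0,0), heading=0, pen down
FD 8.1: (0,0) -> (8.1,0) [heading=0, draw]
FD 12.1: (8.1,0) -> (20.2,0) [heading=0, draw]
RT 150: heading 0 -> 210
FD 12.8: (20.2,0) -> (9.115,-6.4) [heading=210, draw]
Final: pos=(9.115,-6.4), heading=210, 3 segment(s) drawn

Answer: 9.115 -6.4 210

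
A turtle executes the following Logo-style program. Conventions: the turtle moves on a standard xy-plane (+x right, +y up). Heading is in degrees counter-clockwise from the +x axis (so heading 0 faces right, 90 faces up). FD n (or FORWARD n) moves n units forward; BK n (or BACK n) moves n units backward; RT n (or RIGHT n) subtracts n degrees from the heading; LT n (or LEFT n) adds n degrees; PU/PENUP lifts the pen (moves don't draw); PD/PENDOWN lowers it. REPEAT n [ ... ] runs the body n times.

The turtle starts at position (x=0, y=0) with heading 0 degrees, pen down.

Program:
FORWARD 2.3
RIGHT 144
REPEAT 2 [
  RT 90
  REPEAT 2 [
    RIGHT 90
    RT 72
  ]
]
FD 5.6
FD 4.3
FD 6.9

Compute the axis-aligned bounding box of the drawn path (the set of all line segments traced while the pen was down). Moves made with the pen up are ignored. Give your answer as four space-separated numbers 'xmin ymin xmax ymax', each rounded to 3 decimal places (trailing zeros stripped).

Executing turtle program step by step:
Start: pos=(0,0), heading=0, pen down
FD 2.3: (0,0) -> (2.3,0) [heading=0, draw]
RT 144: heading 0 -> 216
REPEAT 2 [
  -- iteration 1/2 --
  RT 90: heading 216 -> 126
  REPEAT 2 [
    -- iteration 1/2 --
    RT 90: heading 126 -> 36
    RT 72: heading 36 -> 324
    -- iteration 2/2 --
    RT 90: heading 324 -> 234
    RT 72: heading 234 -> 162
  ]
  -- iteration 2/2 --
  RT 90: heading 162 -> 72
  REPEAT 2 [
    -- iteration 1/2 --
    RT 90: heading 72 -> 342
    RT 72: heading 342 -> 270
    -- iteration 2/2 --
    RT 90: heading 270 -> 180
    RT 72: heading 180 -> 108
  ]
]
FD 5.6: (2.3,0) -> (0.57,5.326) [heading=108, draw]
FD 4.3: (0.57,5.326) -> (-0.759,9.415) [heading=108, draw]
FD 6.9: (-0.759,9.415) -> (-2.891,15.978) [heading=108, draw]
Final: pos=(-2.891,15.978), heading=108, 4 segment(s) drawn

Segment endpoints: x in {-2.891, -0.759, 0, 0.57, 2.3}, y in {0, 5.326, 9.415, 15.978}
xmin=-2.891, ymin=0, xmax=2.3, ymax=15.978

Answer: -2.891 0 2.3 15.978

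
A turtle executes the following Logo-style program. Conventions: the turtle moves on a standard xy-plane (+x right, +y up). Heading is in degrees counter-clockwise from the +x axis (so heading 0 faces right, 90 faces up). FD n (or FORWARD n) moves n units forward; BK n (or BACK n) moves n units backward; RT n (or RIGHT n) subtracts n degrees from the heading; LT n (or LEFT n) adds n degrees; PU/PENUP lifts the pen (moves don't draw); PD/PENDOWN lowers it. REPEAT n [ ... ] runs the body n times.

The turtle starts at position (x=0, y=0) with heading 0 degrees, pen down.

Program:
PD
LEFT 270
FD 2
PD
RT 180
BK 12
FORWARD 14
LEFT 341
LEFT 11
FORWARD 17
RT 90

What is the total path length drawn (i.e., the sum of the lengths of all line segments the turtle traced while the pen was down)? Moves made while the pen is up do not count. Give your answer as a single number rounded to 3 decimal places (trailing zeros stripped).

Executing turtle program step by step:
Start: pos=(0,0), heading=0, pen down
PD: pen down
LT 270: heading 0 -> 270
FD 2: (0,0) -> (0,-2) [heading=270, draw]
PD: pen down
RT 180: heading 270 -> 90
BK 12: (0,-2) -> (0,-14) [heading=90, draw]
FD 14: (0,-14) -> (0,0) [heading=90, draw]
LT 341: heading 90 -> 71
LT 11: heading 71 -> 82
FD 17: (0,0) -> (2.366,16.835) [heading=82, draw]
RT 90: heading 82 -> 352
Final: pos=(2.366,16.835), heading=352, 4 segment(s) drawn

Segment lengths:
  seg 1: (0,0) -> (0,-2), length = 2
  seg 2: (0,-2) -> (0,-14), length = 12
  seg 3: (0,-14) -> (0,0), length = 14
  seg 4: (0,0) -> (2.366,16.835), length = 17
Total = 45

Answer: 45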